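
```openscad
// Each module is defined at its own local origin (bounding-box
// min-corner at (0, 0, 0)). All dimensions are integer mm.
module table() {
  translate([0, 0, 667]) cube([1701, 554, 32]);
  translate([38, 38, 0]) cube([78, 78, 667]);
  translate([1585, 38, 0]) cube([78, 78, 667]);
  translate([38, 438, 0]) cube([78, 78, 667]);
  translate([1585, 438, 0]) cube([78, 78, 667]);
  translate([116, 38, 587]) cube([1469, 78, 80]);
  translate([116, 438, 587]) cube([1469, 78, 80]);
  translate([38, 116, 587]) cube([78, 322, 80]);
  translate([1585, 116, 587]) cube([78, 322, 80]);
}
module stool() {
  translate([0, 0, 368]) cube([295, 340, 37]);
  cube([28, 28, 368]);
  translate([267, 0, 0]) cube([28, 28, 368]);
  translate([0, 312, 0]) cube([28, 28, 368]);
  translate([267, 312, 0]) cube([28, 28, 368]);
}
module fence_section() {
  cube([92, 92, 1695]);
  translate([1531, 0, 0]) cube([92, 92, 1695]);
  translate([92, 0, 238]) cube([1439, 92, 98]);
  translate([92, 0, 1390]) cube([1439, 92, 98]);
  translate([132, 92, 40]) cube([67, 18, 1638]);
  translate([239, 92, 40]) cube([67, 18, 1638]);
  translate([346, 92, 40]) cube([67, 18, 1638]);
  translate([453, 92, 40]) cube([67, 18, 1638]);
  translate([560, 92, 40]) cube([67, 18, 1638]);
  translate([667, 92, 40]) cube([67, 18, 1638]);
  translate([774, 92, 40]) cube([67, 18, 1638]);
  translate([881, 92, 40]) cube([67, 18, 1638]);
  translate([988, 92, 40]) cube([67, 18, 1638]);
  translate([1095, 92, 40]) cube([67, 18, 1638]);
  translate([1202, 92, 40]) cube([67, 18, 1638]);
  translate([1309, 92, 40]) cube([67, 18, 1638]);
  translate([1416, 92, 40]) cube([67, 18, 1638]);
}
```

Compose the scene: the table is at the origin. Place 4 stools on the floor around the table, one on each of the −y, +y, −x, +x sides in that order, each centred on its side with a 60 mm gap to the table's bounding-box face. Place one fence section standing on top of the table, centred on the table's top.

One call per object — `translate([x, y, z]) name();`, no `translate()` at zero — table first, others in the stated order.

table();
translate([703, -400, 0]) stool();
translate([703, 614, 0]) stool();
translate([-355, 107, 0]) stool();
translate([1761, 107, 0]) stool();
translate([39, 222, 699]) fence_section();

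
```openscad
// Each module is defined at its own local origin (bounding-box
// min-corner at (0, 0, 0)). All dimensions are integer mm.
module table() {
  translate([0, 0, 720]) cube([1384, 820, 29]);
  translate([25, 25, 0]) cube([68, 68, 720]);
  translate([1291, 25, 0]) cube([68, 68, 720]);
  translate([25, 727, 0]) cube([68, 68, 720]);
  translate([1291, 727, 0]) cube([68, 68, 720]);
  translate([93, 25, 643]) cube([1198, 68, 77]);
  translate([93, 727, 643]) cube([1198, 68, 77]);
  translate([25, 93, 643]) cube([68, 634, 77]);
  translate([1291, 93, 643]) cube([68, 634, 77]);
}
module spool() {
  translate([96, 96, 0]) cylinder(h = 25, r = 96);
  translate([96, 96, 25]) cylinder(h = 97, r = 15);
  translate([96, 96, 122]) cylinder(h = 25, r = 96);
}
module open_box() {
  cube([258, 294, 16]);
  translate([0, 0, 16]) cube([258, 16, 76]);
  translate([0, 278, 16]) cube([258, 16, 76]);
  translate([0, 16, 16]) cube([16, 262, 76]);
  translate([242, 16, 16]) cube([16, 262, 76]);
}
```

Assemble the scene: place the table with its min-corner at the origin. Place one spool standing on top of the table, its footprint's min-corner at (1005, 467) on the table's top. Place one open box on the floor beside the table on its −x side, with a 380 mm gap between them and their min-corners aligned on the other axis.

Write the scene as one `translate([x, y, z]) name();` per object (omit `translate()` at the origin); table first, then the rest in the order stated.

table();
translate([1005, 467, 749]) spool();
translate([-638, 0, 0]) open_box();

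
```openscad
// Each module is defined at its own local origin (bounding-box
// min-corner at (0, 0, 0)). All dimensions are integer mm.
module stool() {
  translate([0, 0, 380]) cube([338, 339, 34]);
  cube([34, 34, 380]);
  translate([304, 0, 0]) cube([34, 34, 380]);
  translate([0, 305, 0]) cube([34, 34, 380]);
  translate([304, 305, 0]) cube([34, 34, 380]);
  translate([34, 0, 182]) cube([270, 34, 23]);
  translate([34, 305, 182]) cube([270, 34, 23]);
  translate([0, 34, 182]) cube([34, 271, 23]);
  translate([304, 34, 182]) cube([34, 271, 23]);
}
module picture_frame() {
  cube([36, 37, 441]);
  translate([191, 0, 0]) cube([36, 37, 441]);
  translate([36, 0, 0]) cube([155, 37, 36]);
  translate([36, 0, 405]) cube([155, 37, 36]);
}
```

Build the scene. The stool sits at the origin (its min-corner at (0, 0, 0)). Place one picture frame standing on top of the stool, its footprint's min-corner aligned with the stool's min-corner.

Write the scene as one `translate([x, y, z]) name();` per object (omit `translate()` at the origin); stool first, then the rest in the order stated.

stool();
translate([0, 0, 414]) picture_frame();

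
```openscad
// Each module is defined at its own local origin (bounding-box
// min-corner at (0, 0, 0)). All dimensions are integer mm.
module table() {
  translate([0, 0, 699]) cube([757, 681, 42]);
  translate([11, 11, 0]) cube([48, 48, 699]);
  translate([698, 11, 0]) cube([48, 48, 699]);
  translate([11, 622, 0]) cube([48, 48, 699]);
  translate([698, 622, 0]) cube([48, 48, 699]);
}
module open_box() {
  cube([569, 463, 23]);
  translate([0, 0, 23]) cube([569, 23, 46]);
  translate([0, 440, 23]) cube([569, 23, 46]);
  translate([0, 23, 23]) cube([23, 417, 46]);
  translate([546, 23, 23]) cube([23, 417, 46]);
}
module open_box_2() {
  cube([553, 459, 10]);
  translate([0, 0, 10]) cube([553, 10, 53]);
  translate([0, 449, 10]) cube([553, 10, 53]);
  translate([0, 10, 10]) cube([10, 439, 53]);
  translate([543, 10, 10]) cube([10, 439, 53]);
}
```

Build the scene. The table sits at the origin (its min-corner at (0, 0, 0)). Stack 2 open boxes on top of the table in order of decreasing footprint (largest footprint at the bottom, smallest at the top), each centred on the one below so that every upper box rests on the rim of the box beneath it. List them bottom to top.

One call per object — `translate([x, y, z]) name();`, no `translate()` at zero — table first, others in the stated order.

table();
translate([94, 109, 741]) open_box();
translate([102, 111, 810]) open_box_2();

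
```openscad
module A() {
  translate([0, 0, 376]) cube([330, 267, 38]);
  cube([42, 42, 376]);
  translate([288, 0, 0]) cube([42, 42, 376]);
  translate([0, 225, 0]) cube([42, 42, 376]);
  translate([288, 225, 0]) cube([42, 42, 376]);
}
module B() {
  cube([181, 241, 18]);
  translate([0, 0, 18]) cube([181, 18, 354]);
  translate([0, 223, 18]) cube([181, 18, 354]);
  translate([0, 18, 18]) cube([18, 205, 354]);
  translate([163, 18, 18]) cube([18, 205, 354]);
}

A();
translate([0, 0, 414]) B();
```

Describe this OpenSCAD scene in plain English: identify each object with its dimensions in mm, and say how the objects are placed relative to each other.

A is a four-legged stool. The seat is a 330×267×38 mm slab whose top surface is at z = 414 mm; four square legs, each 42×42 mm in cross-section, run from the floor (z = 0) to the underside of the seat, each flush with a corner of the seat.

B is an open-topped rectangular box: outside dimensions 181×241×372 mm, with a uniform wall and base thickness of 18 mm. The base is a full 181×241 slab on the floor; four walls sit on top of the base. The front and back walls (the −y and +y sides) span the full width; the two side walls fit between them.

The open box is on top of the stool.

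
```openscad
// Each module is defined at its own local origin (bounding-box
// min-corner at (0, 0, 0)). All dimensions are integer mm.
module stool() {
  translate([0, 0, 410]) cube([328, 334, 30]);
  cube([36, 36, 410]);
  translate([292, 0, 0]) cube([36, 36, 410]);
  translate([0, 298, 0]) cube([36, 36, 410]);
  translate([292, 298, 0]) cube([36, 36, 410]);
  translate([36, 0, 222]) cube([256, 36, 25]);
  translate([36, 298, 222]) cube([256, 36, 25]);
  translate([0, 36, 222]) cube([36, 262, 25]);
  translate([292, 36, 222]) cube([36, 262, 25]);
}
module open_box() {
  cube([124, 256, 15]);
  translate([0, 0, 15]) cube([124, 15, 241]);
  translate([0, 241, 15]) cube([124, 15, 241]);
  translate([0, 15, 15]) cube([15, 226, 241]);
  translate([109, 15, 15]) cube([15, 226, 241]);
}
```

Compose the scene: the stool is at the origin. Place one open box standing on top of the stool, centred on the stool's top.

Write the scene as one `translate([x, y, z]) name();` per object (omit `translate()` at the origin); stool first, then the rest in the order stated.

stool();
translate([102, 39, 440]) open_box();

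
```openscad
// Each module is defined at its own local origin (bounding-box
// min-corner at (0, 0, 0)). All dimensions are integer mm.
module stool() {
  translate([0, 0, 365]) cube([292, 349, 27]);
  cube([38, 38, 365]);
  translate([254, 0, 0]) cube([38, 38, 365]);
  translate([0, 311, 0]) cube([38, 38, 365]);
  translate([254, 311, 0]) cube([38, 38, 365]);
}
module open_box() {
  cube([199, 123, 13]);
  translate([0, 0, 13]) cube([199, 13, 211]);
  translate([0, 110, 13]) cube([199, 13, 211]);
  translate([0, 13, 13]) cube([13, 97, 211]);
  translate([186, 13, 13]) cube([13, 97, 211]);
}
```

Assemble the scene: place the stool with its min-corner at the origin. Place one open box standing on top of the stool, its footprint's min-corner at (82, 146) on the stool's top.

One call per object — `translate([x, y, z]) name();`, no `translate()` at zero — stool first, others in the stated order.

stool();
translate([82, 146, 392]) open_box();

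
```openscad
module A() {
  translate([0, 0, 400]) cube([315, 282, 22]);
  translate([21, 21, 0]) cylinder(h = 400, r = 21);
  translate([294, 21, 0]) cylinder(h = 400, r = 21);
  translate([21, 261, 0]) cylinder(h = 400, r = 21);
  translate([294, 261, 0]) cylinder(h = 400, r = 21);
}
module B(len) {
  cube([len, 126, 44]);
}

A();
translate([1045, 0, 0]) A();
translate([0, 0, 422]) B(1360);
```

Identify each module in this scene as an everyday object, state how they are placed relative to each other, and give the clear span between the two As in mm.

Second stool starts at x = 1045; first ends at x = 315; clear span = 1045 − 315 = 730 mm.

A is a stool. B is a beam. A beam spans the tops of two stools. The clear span between the two stools is 730 mm.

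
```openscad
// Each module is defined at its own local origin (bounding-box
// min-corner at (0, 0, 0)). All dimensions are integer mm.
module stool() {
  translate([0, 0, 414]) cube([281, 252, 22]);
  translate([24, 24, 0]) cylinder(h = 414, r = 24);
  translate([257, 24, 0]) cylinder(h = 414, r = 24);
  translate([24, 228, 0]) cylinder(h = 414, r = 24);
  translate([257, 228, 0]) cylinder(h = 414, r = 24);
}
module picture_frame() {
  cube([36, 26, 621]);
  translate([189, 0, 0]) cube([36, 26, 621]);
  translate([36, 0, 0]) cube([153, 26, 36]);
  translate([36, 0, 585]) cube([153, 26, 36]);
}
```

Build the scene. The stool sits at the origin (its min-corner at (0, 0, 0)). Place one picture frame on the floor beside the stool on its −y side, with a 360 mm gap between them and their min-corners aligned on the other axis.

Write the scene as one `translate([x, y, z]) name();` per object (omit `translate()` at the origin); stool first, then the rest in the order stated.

stool();
translate([0, -386, 0]) picture_frame();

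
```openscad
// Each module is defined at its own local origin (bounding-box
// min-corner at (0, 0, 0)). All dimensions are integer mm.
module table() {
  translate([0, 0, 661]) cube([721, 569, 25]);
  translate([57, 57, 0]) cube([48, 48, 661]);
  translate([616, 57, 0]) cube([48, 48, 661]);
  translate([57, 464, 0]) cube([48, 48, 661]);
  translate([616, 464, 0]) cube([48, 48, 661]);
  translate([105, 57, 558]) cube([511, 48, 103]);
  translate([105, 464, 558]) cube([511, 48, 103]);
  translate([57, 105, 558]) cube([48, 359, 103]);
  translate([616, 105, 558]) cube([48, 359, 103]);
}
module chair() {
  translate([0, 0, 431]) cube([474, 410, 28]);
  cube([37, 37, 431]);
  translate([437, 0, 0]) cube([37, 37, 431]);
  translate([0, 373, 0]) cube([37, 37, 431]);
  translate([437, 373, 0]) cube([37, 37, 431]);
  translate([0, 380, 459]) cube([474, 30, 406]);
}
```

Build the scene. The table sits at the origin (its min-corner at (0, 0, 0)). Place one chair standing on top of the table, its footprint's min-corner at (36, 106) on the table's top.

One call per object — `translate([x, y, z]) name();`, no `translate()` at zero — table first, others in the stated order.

table();
translate([36, 106, 686]) chair();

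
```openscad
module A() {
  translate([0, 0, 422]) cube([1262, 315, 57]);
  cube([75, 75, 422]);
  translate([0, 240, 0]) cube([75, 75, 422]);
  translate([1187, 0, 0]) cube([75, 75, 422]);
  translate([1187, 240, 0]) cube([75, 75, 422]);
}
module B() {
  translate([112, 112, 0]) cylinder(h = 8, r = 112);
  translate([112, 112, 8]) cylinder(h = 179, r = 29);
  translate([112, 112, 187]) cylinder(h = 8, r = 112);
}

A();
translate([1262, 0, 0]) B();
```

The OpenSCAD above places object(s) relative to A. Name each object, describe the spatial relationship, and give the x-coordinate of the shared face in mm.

A is a bench. B is a spool. The spool is against the bench's +x side, with their −y faces flush. The x-coordinate of the shared face is 1262 mm.

The bench's +x face and the spool's −x face are both at x = 1262 mm.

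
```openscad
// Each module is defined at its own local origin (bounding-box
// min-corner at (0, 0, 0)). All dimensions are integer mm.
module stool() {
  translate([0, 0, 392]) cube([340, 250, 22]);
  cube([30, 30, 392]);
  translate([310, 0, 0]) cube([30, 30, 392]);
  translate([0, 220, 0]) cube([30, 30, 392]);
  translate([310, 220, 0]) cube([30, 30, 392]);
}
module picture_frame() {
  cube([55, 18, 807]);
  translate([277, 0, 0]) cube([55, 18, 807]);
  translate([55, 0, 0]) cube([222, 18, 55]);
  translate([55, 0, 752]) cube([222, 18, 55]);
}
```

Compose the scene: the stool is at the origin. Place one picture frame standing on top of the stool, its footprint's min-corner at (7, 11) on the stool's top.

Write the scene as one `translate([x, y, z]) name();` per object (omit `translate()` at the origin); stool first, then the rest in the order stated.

stool();
translate([7, 11, 414]) picture_frame();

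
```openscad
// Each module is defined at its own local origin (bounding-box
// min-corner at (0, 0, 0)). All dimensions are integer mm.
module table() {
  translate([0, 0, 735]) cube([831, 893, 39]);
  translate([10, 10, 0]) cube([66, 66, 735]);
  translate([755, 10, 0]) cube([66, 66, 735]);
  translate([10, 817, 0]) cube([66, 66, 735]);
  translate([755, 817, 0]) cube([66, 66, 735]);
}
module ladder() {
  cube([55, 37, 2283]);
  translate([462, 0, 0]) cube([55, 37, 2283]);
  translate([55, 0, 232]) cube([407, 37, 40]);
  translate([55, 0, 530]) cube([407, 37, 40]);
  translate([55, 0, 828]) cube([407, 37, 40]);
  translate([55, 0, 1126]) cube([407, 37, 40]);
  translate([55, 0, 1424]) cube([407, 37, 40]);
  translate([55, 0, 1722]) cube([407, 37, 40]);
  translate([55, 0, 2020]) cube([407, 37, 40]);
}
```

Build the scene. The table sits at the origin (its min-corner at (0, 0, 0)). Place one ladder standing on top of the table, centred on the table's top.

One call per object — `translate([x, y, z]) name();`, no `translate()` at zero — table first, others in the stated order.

table();
translate([157, 428, 774]) ladder();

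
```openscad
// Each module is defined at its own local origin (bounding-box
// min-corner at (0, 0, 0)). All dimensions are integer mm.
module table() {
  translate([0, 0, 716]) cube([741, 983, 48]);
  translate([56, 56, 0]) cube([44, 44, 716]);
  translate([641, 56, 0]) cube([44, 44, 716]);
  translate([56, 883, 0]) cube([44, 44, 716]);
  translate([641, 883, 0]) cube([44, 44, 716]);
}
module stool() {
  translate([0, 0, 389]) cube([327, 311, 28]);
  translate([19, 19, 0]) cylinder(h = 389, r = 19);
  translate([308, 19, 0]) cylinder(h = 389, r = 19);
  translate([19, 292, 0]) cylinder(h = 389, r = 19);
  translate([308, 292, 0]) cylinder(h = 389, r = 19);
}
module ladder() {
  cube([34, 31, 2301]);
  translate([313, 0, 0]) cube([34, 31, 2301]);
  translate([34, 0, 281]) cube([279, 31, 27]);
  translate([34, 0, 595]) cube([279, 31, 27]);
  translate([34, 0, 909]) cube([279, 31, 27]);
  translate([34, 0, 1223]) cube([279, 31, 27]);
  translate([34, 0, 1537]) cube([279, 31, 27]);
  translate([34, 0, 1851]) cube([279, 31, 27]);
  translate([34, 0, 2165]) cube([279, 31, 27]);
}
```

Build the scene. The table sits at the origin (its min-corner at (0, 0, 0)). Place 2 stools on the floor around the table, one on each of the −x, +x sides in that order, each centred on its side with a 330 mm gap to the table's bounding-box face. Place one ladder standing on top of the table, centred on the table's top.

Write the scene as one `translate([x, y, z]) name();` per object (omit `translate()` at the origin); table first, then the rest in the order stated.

table();
translate([-657, 336, 0]) stool();
translate([1071, 336, 0]) stool();
translate([197, 476, 764]) ladder();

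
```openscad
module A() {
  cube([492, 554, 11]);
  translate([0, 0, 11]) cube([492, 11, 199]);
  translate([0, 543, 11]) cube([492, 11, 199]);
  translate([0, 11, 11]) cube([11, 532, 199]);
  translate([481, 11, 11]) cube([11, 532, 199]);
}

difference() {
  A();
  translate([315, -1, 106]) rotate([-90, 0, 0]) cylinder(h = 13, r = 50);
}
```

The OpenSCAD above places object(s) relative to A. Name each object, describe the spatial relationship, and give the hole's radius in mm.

The subtracted cylinder has r = 50 mm.

A is an open box. The open box has a circular hole through its front wall. The hole's radius is 50 mm.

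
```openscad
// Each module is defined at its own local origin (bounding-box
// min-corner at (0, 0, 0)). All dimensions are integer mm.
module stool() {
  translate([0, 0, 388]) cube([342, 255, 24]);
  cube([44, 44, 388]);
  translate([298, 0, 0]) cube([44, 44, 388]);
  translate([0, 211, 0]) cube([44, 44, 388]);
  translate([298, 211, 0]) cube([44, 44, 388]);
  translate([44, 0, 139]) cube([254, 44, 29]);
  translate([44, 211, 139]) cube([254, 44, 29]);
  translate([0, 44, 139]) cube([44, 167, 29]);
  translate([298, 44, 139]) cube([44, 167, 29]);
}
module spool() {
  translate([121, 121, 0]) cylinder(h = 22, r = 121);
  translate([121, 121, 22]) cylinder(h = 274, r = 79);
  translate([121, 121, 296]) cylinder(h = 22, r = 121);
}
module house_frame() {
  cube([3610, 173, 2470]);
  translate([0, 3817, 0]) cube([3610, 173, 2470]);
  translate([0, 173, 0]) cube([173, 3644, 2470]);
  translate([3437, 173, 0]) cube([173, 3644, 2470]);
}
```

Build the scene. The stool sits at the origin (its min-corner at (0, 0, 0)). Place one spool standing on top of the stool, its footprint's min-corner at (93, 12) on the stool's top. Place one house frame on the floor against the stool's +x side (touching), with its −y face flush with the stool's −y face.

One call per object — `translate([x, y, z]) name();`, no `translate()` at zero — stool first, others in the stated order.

stool();
translate([93, 12, 412]) spool();
translate([342, 0, 0]) house_frame();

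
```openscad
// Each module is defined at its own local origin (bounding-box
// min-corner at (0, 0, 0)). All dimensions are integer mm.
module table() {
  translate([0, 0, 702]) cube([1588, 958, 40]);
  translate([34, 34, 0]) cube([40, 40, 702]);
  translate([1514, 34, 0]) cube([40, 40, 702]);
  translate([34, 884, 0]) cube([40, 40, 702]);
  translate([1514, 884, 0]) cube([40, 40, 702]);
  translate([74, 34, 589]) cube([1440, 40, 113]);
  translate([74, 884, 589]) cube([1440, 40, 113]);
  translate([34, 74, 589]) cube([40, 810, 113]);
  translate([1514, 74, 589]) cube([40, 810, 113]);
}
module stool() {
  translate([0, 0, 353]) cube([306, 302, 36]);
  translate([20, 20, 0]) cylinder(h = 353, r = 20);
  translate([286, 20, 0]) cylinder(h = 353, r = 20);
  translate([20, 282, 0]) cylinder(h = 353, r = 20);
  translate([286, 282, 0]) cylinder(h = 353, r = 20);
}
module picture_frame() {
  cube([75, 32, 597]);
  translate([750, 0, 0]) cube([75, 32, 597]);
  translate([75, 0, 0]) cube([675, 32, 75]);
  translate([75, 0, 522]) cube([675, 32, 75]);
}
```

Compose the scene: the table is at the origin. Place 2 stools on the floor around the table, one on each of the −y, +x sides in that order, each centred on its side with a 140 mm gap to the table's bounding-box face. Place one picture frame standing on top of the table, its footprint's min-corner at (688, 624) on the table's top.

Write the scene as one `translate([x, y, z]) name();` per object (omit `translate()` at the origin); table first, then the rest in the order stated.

table();
translate([641, -442, 0]) stool();
translate([1728, 328, 0]) stool();
translate([688, 624, 742]) picture_frame();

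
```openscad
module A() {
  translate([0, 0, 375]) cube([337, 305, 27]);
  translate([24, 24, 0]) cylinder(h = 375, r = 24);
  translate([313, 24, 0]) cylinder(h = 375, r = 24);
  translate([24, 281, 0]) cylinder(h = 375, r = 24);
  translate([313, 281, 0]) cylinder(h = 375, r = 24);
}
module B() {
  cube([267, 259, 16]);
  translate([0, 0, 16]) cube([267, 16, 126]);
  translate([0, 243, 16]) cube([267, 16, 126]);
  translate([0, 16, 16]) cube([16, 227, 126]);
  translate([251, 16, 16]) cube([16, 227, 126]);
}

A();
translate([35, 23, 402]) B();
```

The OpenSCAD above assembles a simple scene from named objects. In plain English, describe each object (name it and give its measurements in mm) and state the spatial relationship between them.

A is a simple wooden stool: a rectangular seat 337 mm (x) by 305 mm (y), 27 mm thick, top face at z = 402 mm, on four round legs, each 48 mm in diameter. The legs rest on z = 0, each leg's axis is inset half a diameter from the nearest pair of seat edges (so the leg's bounding box is flush with the corner).

B is an open-topped rectangular box: outside dimensions 267×259×142 mm, with a uniform wall and base thickness of 16 mm. The base is a full 267×259 slab on the floor; four walls sit on top of the base. The front and back walls (the −y and +y sides) span the full width; the two side walls fit between them.

The open box is on top of the stool, centred.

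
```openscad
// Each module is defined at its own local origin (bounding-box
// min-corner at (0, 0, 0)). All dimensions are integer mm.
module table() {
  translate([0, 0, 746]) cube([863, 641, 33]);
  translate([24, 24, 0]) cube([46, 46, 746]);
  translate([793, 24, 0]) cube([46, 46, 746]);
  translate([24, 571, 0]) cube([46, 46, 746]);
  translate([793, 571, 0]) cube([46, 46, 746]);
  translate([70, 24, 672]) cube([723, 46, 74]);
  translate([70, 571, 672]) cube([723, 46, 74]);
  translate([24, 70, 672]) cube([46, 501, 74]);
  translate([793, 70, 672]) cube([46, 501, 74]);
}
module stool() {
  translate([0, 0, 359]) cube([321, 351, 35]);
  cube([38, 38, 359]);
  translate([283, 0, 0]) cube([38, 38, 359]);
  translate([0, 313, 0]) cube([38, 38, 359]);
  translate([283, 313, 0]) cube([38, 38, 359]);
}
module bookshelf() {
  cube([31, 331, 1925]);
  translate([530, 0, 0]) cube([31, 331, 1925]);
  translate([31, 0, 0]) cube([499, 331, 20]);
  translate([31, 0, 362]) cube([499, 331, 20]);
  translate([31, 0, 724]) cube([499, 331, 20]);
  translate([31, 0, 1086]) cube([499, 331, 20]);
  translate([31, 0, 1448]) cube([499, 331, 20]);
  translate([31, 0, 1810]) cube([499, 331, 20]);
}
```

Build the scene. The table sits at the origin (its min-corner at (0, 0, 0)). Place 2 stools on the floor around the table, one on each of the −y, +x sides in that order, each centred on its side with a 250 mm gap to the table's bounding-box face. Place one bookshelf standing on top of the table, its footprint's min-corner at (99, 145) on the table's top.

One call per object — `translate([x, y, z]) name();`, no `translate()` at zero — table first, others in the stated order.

table();
translate([271, -601, 0]) stool();
translate([1113, 145, 0]) stool();
translate([99, 145, 779]) bookshelf();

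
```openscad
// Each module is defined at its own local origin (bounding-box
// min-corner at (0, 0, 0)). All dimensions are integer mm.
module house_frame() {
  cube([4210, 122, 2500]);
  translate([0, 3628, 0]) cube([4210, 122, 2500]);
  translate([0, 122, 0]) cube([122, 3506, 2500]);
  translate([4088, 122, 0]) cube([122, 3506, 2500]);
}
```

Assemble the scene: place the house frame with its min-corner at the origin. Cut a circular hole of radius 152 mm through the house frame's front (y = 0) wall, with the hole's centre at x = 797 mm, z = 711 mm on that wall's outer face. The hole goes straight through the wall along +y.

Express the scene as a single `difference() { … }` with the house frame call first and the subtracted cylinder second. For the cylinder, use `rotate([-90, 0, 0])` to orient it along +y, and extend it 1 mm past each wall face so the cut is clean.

difference() {
  house_frame();
  translate([797, -1, 711]) rotate([-90, 0, 0]) cylinder(h = 124, r = 152);
}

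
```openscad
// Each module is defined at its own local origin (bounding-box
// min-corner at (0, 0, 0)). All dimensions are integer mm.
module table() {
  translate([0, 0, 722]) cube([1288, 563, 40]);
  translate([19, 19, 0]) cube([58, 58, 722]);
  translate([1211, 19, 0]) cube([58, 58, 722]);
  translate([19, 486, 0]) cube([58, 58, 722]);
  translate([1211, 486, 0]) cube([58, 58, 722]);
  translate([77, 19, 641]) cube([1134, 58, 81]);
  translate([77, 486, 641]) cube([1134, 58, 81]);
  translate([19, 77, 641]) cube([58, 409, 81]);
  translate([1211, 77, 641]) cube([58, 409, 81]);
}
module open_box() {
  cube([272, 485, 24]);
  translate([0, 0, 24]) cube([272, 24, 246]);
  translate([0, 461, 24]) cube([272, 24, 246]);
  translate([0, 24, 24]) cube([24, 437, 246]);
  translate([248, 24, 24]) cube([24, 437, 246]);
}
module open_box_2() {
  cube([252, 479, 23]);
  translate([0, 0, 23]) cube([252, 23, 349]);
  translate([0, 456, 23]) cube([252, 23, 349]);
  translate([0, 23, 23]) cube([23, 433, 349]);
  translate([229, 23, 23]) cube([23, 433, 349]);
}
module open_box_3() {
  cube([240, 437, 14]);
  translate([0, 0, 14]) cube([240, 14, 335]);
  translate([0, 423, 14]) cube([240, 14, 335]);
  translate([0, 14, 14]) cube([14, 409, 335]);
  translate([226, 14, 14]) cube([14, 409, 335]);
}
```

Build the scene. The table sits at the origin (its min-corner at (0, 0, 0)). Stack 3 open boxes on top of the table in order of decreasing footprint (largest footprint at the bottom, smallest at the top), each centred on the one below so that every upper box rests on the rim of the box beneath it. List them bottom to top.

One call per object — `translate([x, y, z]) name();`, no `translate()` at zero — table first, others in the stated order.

table();
translate([508, 39, 762]) open_box();
translate([518, 42, 1032]) open_box_2();
translate([524, 63, 1404]) open_box_3();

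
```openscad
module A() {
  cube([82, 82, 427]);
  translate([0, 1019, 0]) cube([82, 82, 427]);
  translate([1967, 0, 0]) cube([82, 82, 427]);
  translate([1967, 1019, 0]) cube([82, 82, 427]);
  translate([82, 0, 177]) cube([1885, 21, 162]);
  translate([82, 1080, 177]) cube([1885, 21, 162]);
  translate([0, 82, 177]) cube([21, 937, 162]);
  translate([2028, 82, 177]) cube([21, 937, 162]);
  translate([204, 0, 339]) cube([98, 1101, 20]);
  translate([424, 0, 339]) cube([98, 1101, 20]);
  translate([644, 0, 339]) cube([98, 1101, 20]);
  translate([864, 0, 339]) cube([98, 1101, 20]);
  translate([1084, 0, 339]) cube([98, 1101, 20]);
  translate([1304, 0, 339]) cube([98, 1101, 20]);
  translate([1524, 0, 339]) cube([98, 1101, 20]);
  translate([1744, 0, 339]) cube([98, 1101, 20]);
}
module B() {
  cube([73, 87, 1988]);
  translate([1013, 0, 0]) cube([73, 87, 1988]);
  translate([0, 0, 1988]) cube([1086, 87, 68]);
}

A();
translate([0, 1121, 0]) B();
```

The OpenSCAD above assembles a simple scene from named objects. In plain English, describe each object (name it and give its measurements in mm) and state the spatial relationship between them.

A is a bed frame 2049 mm long (x) by 1101 mm wide (y). Four 82×82 mm corner posts, 427 mm tall, at the corners of the footprint. Four rails of 21 mm thickness and 162 mm height run between adjacent posts with their undersides at z = 177 mm, their outer faces flush with the outside of the frame (the two x-running rails run between the posts' inner faces; the two y-running rails run between the posts' inner faces). 8 slats, each 98 mm wide (x) and 20 mm thick, lie across the top of the two x-running rails, running the full 1101 mm width of the frame in y; the slats are evenly spaced along x between the inner faces of the end posts with equal gaps (rounded down to the nearest mm) at the −x end and between each pair — any rounding remainder accumulates at the +x end.

B is a door frame. The clear opening is 940 mm wide and 1988 mm high. Two 73 mm wide jambs, 87 mm deep, stand either side of the opening from the floor to the top of the opening. A 68 mm thick head sits across the top of both jambs, spanning the full outside width of the frame.

The door frame is on the floor beside the bed frame on its +y side.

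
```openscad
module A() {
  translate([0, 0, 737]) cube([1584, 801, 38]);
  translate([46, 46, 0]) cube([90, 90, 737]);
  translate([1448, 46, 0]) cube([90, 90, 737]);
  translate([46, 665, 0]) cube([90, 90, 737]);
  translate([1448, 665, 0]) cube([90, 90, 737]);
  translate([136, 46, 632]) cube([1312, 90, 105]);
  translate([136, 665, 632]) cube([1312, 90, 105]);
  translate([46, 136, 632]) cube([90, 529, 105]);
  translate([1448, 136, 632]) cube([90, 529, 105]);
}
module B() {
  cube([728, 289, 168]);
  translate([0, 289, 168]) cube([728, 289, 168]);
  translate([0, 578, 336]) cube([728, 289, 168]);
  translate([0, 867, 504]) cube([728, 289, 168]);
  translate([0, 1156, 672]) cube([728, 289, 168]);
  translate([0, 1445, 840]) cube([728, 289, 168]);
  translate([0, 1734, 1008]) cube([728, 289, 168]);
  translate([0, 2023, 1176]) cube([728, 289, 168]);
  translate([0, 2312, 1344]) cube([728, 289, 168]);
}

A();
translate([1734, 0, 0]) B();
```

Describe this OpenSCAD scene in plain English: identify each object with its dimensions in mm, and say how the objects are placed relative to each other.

A is a table: top 1584 mm (x) × 801 mm (y), 38 mm thick, upper face at z = 775 mm, on four 90×90 mm square legs, each inset 46 mm from the nearest pair of top edges, running from z = 0 to the bottom of the top. Four apron rails, 90 mm thick and 105 mm tall, run between adjacent legs with their top edges flush with the underside of the top and their outer faces flush with the legs' outer faces.

B is a run of 9 identical solid stair steps. Each tread is 728×289 mm and each step block is 168 mm high. Step 1 rests on the floor; step k is offset from step 1 by (k−1)×289 mm in y and (k−1)×168 mm in z.

The staircase is on the floor beside the table on its +x side.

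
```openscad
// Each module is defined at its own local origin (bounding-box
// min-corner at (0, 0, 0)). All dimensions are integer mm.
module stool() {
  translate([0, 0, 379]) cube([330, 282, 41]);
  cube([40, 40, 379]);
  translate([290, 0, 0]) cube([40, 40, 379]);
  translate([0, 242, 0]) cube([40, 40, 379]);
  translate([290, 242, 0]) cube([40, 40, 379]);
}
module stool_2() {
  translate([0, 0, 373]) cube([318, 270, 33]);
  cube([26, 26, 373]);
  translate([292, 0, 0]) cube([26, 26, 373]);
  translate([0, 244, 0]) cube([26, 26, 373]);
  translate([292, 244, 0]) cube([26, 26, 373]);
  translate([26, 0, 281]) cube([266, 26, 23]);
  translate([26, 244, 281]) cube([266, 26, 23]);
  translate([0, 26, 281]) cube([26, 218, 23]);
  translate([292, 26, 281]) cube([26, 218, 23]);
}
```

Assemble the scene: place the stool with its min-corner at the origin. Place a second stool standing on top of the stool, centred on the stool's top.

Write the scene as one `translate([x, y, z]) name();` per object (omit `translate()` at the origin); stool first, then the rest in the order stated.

stool();
translate([6, 6, 420]) stool_2();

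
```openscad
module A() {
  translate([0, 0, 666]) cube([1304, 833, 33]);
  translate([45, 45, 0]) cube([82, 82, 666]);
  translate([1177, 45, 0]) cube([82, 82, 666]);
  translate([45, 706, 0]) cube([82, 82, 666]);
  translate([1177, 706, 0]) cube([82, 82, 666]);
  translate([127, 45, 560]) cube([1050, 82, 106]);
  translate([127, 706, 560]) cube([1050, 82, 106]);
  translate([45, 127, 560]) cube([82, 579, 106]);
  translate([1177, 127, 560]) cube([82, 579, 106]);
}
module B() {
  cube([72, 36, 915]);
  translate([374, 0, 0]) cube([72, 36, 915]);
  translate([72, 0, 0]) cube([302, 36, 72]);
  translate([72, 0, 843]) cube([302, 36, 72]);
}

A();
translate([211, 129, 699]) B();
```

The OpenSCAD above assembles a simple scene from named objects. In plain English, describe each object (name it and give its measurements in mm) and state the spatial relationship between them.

A is a table with a 1304×833 mm rectangular top, 33 mm thick, top surface at z = 699 mm, supported by four 82×82 mm square legs, each inset 45 mm from the nearest pair of top edges, running from the floor. Four apron rails, 82 mm thick and 106 mm tall, run between adjacent legs with their top edges flush with the underside of the top and their outer faces flush with the legs' outer faces.

B is a rectangular picture frame lying in the x–z plane (depth along y). The opening is 302 mm wide (x) by 771 mm tall (z), surrounded by a border 72 mm wide on all four sides. The frame is 36 mm deep and is made of two full-height vertical stiles with two horizontal rails fitted between them.

The picture frame is on top of the table.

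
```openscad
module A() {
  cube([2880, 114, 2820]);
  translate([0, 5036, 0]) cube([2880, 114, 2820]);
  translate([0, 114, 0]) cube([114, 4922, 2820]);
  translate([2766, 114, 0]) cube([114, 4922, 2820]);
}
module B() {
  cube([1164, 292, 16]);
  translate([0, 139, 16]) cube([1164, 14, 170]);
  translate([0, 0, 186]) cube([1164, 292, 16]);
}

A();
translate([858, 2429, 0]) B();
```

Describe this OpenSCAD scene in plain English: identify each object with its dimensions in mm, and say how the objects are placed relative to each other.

A is a box-shaped house frame (walls only): outside footprint 2880×5150 mm, wall height 2820 mm, wall thickness 114 mm. The two y-facing walls run the full x-width; the two x-facing walls fit between the inner faces of the y-facing walls.

B is an I-beam lying along x, 1164 mm long. Overall section height 202 mm. Two flanges 292 mm wide (y) and 16 mm thick, one on the floor and one at the top; a web 14 mm thick runs between them, centred on the flange width.

The I-beam sits inside the house frame, centred.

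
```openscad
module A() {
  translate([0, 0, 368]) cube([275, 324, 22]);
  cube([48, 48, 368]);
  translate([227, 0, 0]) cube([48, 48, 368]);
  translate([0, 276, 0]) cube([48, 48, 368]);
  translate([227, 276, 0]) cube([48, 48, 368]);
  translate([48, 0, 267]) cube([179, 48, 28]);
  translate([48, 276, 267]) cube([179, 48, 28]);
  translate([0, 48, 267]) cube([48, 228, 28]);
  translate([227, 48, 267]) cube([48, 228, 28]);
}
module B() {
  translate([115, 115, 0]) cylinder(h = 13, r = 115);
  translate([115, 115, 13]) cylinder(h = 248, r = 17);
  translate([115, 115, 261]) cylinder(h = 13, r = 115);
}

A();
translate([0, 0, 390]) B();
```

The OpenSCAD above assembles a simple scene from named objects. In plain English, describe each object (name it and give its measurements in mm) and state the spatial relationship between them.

A is a four-legged stool. The seat is 275×324 mm, 22 mm thick, top at z = 390 mm. It stands on four square legs, each 48×48 mm in cross-section, from z = 0 to the seat underside, each flush with a corner of the seat. Four stretchers, 48 mm wide and 28 mm tall, connect adjacent legs with their undersides at z = 267 mm, each running between the inner faces of the legs it joins and aligned with the legs' outer faces on the other axis.

B is a spool: two coaxial disc flanges of radius 115 mm and thickness 13 mm, joined by a core cylinder of radius 17 mm and height 248 mm. The lower flange rests on z = 0 and the three cylinders share a vertical axis.

The spool is on top of the stool.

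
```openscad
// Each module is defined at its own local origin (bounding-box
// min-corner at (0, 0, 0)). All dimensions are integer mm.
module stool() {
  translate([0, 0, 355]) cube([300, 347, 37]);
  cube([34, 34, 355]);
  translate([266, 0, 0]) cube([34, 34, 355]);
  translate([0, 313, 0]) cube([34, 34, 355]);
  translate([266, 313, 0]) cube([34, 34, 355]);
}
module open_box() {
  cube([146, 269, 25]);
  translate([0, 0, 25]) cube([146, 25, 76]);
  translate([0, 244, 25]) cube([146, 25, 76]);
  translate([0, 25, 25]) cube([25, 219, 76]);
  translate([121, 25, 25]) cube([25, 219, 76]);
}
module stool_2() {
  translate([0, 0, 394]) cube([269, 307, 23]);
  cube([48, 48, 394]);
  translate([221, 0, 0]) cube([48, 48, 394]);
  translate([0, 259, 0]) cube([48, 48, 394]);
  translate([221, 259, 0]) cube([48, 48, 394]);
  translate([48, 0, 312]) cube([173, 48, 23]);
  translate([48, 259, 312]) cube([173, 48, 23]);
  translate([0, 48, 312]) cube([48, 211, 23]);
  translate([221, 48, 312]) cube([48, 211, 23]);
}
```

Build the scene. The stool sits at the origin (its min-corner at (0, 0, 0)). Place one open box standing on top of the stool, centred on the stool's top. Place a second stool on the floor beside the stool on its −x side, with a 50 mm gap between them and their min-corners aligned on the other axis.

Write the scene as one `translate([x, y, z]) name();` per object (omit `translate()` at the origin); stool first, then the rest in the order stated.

stool();
translate([77, 39, 392]) open_box();
translate([-319, 0, 0]) stool_2();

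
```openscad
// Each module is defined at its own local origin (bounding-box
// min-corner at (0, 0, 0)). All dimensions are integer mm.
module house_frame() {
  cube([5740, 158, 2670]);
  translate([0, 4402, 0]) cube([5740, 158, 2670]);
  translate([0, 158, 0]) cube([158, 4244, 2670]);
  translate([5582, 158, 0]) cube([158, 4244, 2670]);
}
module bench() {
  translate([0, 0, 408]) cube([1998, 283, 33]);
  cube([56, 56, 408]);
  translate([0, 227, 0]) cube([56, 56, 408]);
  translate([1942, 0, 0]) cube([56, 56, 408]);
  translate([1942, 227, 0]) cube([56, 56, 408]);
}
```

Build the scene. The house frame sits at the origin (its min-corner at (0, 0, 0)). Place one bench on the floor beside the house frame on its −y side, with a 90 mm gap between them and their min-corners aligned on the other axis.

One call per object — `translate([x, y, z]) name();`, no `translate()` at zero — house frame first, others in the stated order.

house_frame();
translate([0, -373, 0]) bench();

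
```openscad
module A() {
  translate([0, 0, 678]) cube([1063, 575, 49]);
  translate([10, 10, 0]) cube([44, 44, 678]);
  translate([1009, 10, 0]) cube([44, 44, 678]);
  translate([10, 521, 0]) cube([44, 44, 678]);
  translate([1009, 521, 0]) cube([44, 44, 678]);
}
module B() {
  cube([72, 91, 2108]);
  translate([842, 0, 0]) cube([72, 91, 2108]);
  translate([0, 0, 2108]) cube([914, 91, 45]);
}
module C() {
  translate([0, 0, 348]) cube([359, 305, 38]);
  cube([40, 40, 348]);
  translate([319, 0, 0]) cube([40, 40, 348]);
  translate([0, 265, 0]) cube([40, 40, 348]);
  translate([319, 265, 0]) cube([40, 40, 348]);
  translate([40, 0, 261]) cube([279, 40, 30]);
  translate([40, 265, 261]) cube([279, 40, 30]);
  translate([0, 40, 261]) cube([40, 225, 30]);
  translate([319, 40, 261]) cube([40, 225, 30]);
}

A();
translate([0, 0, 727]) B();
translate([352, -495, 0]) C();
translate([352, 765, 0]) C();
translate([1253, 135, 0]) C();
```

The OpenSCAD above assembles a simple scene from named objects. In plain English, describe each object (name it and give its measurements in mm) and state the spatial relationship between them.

A is a rectangular dining table. The top is 1063×575×49 mm with its upper surface at z = 727 mm. It stands on four 44×44 mm square legs, each inset 10 mm from the nearest pair of top edges, running from the floor to the underside of the top.

B is a rectangular door frame: two vertical jambs of 72×91 mm section, 2108 mm tall, with a clear opening 770 mm wide between their inner faces. A header 45 mm tall and 91 mm deep lies on top of the jambs and spans the full outside width.

C is a four-legged stool. The seat is 359×305 mm, 38 mm thick, top at z = 386 mm. It stands on four square legs, each 40×40 mm in cross-section, from z = 0 to the seat underside, each flush with a corner of the seat. Four stretchers, 40 mm wide and 30 mm tall, connect adjacent legs with their undersides at z = 261 mm, each running between the inner faces of the legs it joins and aligned with the legs' outer faces on the other axis.

The door frame is on top of the table. Three stools sit around the table at the −y, +y, +x sides.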